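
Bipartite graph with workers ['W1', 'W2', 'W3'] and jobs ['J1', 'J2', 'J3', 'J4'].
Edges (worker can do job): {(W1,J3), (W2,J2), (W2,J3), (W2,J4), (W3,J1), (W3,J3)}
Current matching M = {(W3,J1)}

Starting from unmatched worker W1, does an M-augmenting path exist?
Yes: W1 → J3

An M-augmenting path alternates non-matching / matching edges, starting and ending at unmatched vertices.
Path: W1 → J3
(J3 is unmatched in M, so the path is augmenting.)
Flipping edges along this path would increase |M| from 1 to 2.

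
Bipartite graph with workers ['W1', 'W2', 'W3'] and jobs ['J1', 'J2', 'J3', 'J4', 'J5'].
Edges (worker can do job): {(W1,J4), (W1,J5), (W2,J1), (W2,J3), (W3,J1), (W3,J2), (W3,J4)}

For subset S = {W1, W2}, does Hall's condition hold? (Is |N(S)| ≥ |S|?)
Yes: |N(S)| = 4, |S| = 2

Subset S = {W1, W2}
Neighbors N(S) = {J1, J3, J4, J5}

|N(S)| = 4, |S| = 2
Hall's condition: |N(S)| ≥ |S| is satisfied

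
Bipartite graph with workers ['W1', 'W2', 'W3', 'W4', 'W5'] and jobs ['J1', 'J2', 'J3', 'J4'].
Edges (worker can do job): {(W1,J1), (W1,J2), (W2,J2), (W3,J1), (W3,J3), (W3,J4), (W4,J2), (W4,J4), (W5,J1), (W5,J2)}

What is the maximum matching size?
Maximum matching size = 4

Maximum matching: {(W1,J1), (W3,J3), (W4,J4), (W5,J2)}
Size: 4

This assigns 4 workers to 4 distinct jobs.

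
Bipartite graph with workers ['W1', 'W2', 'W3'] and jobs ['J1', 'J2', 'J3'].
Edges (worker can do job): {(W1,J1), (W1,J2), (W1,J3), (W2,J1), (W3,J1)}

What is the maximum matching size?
Maximum matching size = 2

Maximum matching: {(W1,J2), (W3,J1)}
Size: 2

This assigns 2 workers to 2 distinct jobs.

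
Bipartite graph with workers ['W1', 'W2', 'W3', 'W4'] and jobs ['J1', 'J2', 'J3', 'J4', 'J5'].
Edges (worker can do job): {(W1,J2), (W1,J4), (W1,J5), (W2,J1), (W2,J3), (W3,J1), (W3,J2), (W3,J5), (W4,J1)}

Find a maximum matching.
Matching: {(W1,J4), (W2,J3), (W3,J5), (W4,J1)}

Maximum matching (size 4):
  W1 → J4
  W2 → J3
  W3 → J5
  W4 → J1

Each worker is assigned to at most one job, and each job to at most one worker.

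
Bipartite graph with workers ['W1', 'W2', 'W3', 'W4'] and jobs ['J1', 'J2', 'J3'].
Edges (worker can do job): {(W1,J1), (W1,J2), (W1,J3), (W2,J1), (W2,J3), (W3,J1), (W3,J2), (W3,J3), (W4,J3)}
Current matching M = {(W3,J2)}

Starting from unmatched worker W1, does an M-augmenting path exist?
Yes: W1 → J2 → W3 → J1

An M-augmenting path alternates non-matching / matching edges, starting and ending at unmatched vertices.
Path: W1 → J2 → W3 → J1
(J1 is unmatched in M, so the path is augmenting.)
Flipping edges along this path would increase |M| from 1 to 2.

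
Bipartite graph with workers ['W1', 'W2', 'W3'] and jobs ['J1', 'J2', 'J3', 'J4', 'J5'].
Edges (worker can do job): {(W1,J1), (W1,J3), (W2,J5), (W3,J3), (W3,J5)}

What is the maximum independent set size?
Maximum independent set = 5

By König's theorem:
- Min vertex cover = Max matching = 3
- Max independent set = Total vertices - Min vertex cover
- Max independent set = 8 - 3 = 5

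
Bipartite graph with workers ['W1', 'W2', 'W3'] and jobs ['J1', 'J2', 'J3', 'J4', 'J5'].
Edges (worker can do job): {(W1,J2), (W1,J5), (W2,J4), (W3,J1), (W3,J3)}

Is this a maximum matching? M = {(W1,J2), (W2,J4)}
No, size 2 is not maximum

Proposed matching has size 2.
Maximum matching size for this graph: 3.

This is NOT maximum - can be improved to size 3.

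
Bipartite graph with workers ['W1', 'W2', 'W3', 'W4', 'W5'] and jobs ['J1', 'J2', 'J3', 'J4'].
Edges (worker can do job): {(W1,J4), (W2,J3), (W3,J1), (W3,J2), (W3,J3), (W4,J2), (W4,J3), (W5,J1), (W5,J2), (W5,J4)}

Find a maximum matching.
Matching: {(W1,J4), (W3,J2), (W4,J3), (W5,J1)}

Maximum matching (size 4):
  W1 → J4
  W3 → J2
  W4 → J3
  W5 → J1

Each worker is assigned to at most one job, and each job to at most one worker.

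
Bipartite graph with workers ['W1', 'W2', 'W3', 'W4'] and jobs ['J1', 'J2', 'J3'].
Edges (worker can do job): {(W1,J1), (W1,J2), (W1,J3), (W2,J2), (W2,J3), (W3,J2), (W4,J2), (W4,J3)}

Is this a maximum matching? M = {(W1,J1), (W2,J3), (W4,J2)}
Yes, size 3 is maximum

Proposed matching has size 3.
Maximum matching size for this graph: 3.

This is a maximum matching.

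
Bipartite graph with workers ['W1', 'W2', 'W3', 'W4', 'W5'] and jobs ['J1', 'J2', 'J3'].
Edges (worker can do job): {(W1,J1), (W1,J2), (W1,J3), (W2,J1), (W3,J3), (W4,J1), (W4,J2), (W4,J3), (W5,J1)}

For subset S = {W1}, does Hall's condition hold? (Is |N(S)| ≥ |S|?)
Yes: |N(S)| = 3, |S| = 1

Subset S = {W1}
Neighbors N(S) = {J1, J2, J3}

|N(S)| = 3, |S| = 1
Hall's condition: |N(S)| ≥ |S| is satisfied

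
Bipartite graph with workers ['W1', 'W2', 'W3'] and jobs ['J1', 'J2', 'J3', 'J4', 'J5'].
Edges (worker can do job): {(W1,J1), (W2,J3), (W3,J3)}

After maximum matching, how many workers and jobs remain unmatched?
Unmatched: 1 workers, 3 jobs

Maximum matching size: 2
Workers: 3 total, 2 matched, 1 unmatched
Jobs: 5 total, 2 matched, 3 unmatched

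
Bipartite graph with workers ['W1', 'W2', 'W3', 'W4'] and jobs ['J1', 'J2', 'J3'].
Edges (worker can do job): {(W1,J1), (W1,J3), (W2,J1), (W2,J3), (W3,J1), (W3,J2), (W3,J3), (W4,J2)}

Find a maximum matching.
Matching: {(W1,J1), (W3,J3), (W4,J2)}

Maximum matching (size 3):
  W1 → J1
  W3 → J3
  W4 → J2

Each worker is assigned to at most one job, and each job to at most one worker.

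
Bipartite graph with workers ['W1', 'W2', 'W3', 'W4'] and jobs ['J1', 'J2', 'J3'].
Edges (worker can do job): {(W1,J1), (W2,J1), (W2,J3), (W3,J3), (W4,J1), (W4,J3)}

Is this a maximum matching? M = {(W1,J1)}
No, size 1 is not maximum

Proposed matching has size 1.
Maximum matching size for this graph: 2.

This is NOT maximum - can be improved to size 2.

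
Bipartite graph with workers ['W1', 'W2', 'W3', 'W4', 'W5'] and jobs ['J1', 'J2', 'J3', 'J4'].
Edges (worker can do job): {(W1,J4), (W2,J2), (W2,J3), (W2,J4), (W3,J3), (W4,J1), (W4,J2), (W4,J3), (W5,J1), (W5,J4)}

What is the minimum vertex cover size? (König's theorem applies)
Minimum vertex cover size = 4

By König's theorem: in bipartite graphs,
min vertex cover = max matching = 4

Maximum matching has size 4, so minimum vertex cover also has size 4.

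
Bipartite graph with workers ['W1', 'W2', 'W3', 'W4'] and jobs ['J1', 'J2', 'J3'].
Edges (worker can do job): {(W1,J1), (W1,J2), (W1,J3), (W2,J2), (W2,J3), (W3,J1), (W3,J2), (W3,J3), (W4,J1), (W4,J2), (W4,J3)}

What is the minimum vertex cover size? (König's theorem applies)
Minimum vertex cover size = 3

By König's theorem: in bipartite graphs,
min vertex cover = max matching = 3

Maximum matching has size 3, so minimum vertex cover also has size 3.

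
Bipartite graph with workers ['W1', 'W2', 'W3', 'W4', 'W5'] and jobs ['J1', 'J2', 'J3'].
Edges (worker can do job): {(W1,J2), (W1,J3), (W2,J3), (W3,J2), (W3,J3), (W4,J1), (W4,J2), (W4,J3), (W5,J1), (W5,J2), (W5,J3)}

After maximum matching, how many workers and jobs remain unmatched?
Unmatched: 2 workers, 0 jobs

Maximum matching size: 3
Workers: 5 total, 3 matched, 2 unmatched
Jobs: 3 total, 3 matched, 0 unmatched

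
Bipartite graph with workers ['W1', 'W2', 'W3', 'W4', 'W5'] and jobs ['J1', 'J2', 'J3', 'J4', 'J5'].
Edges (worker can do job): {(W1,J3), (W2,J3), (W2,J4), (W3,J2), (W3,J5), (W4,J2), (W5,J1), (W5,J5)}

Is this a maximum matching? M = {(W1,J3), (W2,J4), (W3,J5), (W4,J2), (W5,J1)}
Yes, size 5 is maximum

Proposed matching has size 5.
Maximum matching size for this graph: 5.

This is a maximum matching.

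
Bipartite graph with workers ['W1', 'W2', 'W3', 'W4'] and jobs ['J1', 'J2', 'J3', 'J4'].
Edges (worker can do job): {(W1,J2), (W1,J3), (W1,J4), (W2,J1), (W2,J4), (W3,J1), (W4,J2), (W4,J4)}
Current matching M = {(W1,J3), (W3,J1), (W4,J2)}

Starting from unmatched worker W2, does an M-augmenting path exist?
Yes: W2 → J4

An M-augmenting path alternates non-matching / matching edges, starting and ending at unmatched vertices.
Path: W2 → J4
(J4 is unmatched in M, so the path is augmenting.)
Flipping edges along this path would increase |M| from 3 to 4.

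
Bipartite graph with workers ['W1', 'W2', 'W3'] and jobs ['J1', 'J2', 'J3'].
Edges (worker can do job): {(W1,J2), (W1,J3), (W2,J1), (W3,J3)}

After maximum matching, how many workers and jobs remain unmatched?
Unmatched: 0 workers, 0 jobs

Maximum matching size: 3
Workers: 3 total, 3 matched, 0 unmatched
Jobs: 3 total, 3 matched, 0 unmatched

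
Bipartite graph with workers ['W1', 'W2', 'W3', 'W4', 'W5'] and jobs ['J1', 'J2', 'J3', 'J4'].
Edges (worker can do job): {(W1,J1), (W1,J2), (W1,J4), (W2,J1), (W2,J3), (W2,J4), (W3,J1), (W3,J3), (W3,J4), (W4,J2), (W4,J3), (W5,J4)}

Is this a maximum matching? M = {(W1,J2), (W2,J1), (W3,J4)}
No, size 3 is not maximum

Proposed matching has size 3.
Maximum matching size for this graph: 4.

This is NOT maximum - can be improved to size 4.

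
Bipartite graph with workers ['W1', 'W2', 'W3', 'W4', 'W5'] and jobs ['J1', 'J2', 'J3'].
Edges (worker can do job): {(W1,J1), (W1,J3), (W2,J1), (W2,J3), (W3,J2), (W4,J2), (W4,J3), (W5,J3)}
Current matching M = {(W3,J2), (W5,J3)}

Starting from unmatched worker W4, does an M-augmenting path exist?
No augmenting path from W4

Alternating search from W4 reaches jobs: {J2, J3}.
Every reachable job is already matched in M, and following those matched edges back to workers exposes no further unvisited jobs.
No M-augmenting path from W4 exists.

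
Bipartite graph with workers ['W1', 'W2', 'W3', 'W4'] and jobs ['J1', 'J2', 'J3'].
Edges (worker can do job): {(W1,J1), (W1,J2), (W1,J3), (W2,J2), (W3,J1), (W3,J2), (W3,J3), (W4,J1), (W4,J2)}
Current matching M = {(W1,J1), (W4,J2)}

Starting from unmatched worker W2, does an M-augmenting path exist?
Yes: W2 → J2 → W4 → J1 → W1 → J3

An M-augmenting path alternates non-matching / matching edges, starting and ending at unmatched vertices.
Path: W2 → J2 → W4 → J1 → W1 → J3
(J3 is unmatched in M, so the path is augmenting.)
Flipping edges along this path would increase |M| from 2 to 3.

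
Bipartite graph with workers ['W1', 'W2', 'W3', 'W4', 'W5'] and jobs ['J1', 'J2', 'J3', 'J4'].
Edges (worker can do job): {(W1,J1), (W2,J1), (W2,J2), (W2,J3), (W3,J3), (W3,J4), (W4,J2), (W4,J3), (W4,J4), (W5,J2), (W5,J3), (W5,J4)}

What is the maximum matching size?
Maximum matching size = 4

Maximum matching: {(W1,J1), (W3,J4), (W4,J2), (W5,J3)}
Size: 4

This assigns 4 workers to 4 distinct jobs.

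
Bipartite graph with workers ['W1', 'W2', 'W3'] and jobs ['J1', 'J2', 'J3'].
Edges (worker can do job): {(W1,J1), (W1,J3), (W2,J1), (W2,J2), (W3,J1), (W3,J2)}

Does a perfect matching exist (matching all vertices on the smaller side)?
Yes, perfect matching exists (size 3)

Perfect matching: {(W1,J3), (W2,J1), (W3,J2)}
All 3 vertices on the smaller side are matched.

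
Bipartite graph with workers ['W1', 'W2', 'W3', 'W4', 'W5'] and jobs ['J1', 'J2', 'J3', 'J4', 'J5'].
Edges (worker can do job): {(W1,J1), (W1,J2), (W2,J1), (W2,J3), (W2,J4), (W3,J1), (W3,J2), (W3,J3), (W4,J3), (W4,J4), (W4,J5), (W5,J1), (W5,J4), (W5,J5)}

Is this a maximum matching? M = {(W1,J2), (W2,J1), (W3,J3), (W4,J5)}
No, size 4 is not maximum

Proposed matching has size 4.
Maximum matching size for this graph: 5.

This is NOT maximum - can be improved to size 5.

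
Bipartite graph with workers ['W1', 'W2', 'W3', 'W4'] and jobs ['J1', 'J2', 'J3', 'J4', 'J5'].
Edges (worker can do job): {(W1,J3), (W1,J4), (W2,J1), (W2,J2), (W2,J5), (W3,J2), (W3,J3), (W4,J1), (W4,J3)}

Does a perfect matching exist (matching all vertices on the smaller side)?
Yes, perfect matching exists (size 4)

Perfect matching: {(W1,J4), (W2,J5), (W3,J2), (W4,J3)}
All 4 vertices on the smaller side are matched.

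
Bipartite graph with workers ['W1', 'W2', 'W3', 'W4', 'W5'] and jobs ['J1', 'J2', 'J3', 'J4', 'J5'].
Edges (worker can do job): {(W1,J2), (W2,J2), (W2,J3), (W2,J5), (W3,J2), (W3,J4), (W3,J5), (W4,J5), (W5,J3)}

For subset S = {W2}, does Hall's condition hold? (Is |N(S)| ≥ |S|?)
Yes: |N(S)| = 3, |S| = 1

Subset S = {W2}
Neighbors N(S) = {J2, J3, J5}

|N(S)| = 3, |S| = 1
Hall's condition: |N(S)| ≥ |S| is satisfied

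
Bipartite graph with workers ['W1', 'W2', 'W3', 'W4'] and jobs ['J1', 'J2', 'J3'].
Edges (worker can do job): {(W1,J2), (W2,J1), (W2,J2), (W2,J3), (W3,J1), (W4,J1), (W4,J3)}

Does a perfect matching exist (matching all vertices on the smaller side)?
Yes, perfect matching exists (size 3)

Perfect matching: {(W1,J2), (W2,J3), (W4,J1)}
All 3 vertices on the smaller side are matched.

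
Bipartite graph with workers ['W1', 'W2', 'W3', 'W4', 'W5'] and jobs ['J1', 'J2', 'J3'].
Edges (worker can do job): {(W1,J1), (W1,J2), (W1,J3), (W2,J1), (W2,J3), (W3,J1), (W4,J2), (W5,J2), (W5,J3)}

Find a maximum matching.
Matching: {(W3,J1), (W4,J2), (W5,J3)}

Maximum matching (size 3):
  W3 → J1
  W4 → J2
  W5 → J3

Each worker is assigned to at most one job, and each job to at most one worker.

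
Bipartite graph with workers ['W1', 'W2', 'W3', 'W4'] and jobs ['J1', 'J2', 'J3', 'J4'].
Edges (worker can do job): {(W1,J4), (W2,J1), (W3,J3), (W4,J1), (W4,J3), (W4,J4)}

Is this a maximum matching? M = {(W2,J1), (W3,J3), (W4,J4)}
Yes, size 3 is maximum

Proposed matching has size 3.
Maximum matching size for this graph: 3.

This is a maximum matching.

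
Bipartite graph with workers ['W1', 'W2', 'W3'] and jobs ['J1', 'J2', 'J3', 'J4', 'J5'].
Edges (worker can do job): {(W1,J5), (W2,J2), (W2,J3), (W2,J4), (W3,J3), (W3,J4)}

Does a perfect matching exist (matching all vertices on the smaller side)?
Yes, perfect matching exists (size 3)

Perfect matching: {(W1,J5), (W2,J2), (W3,J4)}
All 3 vertices on the smaller side are matched.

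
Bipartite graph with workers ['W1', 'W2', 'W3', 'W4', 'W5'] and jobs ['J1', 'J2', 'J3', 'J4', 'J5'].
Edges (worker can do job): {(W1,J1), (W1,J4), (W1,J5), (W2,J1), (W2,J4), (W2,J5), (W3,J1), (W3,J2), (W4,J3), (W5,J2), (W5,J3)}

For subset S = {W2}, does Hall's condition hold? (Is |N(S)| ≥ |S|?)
Yes: |N(S)| = 3, |S| = 1

Subset S = {W2}
Neighbors N(S) = {J1, J4, J5}

|N(S)| = 3, |S| = 1
Hall's condition: |N(S)| ≥ |S| is satisfied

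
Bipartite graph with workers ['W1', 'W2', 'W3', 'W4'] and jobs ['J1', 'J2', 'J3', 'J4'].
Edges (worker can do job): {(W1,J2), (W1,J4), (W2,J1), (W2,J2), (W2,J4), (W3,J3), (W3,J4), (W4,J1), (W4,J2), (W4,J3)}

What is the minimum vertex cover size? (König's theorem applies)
Minimum vertex cover size = 4

By König's theorem: in bipartite graphs,
min vertex cover = max matching = 4

Maximum matching has size 4, so minimum vertex cover also has size 4.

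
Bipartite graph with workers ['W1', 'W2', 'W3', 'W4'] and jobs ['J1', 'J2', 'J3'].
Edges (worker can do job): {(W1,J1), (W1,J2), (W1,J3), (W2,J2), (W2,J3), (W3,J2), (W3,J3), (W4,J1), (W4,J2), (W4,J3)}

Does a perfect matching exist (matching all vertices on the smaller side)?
Yes, perfect matching exists (size 3)

Perfect matching: {(W1,J2), (W3,J3), (W4,J1)}
All 3 vertices on the smaller side are matched.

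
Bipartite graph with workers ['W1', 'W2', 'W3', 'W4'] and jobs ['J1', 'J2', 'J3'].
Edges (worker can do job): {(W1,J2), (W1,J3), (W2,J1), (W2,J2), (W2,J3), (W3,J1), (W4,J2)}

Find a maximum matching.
Matching: {(W1,J3), (W3,J1), (W4,J2)}

Maximum matching (size 3):
  W1 → J3
  W3 → J1
  W4 → J2

Each worker is assigned to at most one job, and each job to at most one worker.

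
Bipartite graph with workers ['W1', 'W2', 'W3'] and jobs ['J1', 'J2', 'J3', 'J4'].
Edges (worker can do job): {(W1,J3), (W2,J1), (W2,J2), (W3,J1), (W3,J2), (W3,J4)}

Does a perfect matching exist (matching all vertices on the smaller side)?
Yes, perfect matching exists (size 3)

Perfect matching: {(W1,J3), (W2,J1), (W3,J2)}
All 3 vertices on the smaller side are matched.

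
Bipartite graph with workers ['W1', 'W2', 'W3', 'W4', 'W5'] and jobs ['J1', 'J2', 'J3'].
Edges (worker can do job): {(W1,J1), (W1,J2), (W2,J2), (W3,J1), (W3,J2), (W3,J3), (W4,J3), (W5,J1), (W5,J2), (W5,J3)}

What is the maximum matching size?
Maximum matching size = 3

Maximum matching: {(W3,J2), (W4,J3), (W5,J1)}
Size: 3

This assigns 3 workers to 3 distinct jobs.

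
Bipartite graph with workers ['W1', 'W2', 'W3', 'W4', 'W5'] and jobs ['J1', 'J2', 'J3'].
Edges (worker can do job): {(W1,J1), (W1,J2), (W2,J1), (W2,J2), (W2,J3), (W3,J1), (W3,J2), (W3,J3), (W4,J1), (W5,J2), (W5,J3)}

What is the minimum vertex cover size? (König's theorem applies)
Minimum vertex cover size = 3

By König's theorem: in bipartite graphs,
min vertex cover = max matching = 3

Maximum matching has size 3, so minimum vertex cover also has size 3.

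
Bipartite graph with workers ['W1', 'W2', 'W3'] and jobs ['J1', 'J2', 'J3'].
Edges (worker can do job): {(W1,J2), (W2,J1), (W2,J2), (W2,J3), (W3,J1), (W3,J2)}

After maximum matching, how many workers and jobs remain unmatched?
Unmatched: 0 workers, 0 jobs

Maximum matching size: 3
Workers: 3 total, 3 matched, 0 unmatched
Jobs: 3 total, 3 matched, 0 unmatched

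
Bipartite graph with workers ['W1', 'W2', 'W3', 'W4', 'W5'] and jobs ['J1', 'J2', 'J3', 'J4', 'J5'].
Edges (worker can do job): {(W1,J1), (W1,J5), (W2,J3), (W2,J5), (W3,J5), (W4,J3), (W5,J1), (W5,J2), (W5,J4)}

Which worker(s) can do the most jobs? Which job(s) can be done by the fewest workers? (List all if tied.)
Most versatile: W5 (3 jobs); Least covered: J2, J4 (1 workers)

Worker degrees (jobs they can do): W1:2, W2:2, W3:1, W4:1, W5:3
Job degrees (workers who can do it): J1:2, J2:1, J3:2, J4:1, J5:3

Maximum worker degree is 3, achieved by: W5
Minimum job degree is 1, achieved by: J2, J4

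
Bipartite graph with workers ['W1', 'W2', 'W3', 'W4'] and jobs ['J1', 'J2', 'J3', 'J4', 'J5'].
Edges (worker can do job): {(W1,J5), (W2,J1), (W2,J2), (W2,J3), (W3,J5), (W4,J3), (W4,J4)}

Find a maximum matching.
Matching: {(W2,J3), (W3,J5), (W4,J4)}

Maximum matching (size 3):
  W2 → J3
  W3 → J5
  W4 → J4

Each worker is assigned to at most one job, and each job to at most one worker.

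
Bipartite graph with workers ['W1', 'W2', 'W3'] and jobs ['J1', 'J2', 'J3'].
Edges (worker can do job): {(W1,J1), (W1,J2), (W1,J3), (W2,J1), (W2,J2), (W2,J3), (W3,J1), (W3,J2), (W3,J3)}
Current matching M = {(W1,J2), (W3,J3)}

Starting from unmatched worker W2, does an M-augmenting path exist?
Yes: W2 → J3 → W3 → J1

An M-augmenting path alternates non-matching / matching edges, starting and ending at unmatched vertices.
Path: W2 → J3 → W3 → J1
(J1 is unmatched in M, so the path is augmenting.)
Flipping edges along this path would increase |M| from 2 to 3.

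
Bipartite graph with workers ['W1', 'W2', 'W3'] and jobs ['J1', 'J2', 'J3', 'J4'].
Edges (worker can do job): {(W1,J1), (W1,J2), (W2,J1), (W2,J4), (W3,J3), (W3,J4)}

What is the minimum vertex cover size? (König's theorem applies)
Minimum vertex cover size = 3

By König's theorem: in bipartite graphs,
min vertex cover = max matching = 3

Maximum matching has size 3, so minimum vertex cover also has size 3.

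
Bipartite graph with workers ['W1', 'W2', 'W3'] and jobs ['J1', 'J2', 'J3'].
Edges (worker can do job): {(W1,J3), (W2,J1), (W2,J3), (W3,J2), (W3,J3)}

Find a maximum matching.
Matching: {(W1,J3), (W2,J1), (W3,J2)}

Maximum matching (size 3):
  W1 → J3
  W2 → J1
  W3 → J2

Each worker is assigned to at most one job, and each job to at most one worker.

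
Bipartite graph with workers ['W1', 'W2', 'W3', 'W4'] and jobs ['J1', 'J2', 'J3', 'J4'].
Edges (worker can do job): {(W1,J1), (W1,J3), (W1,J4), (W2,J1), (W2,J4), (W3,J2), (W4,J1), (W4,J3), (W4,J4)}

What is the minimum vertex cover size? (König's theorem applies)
Minimum vertex cover size = 4

By König's theorem: in bipartite graphs,
min vertex cover = max matching = 4

Maximum matching has size 4, so minimum vertex cover also has size 4.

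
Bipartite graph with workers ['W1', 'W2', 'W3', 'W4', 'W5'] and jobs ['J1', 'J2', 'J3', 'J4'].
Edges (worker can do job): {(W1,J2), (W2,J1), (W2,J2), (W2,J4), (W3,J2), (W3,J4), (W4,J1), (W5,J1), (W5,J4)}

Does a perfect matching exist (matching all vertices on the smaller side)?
No, maximum matching has size 3 < 4

Maximum matching has size 3, need 4 for perfect matching.
Unmatched workers: ['W4', 'W2']
Unmatched jobs: ['J3']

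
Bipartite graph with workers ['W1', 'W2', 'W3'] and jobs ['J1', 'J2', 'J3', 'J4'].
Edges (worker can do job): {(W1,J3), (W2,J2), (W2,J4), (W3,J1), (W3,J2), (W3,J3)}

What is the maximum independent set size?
Maximum independent set = 4

By König's theorem:
- Min vertex cover = Max matching = 3
- Max independent set = Total vertices - Min vertex cover
- Max independent set = 7 - 3 = 4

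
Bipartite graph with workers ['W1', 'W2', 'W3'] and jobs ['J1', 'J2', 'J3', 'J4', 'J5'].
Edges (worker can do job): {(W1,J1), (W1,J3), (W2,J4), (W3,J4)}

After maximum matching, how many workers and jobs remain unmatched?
Unmatched: 1 workers, 3 jobs

Maximum matching size: 2
Workers: 3 total, 2 matched, 1 unmatched
Jobs: 5 total, 2 matched, 3 unmatched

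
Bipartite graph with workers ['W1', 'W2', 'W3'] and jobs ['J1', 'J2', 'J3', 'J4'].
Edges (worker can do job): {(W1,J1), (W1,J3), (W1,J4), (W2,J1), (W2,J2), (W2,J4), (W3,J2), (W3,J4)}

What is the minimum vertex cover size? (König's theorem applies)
Minimum vertex cover size = 3

By König's theorem: in bipartite graphs,
min vertex cover = max matching = 3

Maximum matching has size 3, so minimum vertex cover also has size 3.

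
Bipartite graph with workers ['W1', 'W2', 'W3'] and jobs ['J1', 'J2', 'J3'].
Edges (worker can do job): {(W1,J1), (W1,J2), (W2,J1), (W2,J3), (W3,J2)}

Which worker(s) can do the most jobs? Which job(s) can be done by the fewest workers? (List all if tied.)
Most versatile: W1, W2 (2 jobs); Least covered: J3 (1 workers)

Worker degrees (jobs they can do): W1:2, W2:2, W3:1
Job degrees (workers who can do it): J1:2, J2:2, J3:1

Maximum worker degree is 2, achieved by: W1, W2
Minimum job degree is 1, achieved by: J3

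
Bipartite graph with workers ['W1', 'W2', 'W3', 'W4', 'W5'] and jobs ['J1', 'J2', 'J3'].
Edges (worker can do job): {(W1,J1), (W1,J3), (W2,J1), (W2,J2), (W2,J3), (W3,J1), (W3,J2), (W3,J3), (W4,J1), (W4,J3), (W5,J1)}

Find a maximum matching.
Matching: {(W2,J2), (W3,J3), (W5,J1)}

Maximum matching (size 3):
  W2 → J2
  W3 → J3
  W5 → J1

Each worker is assigned to at most one job, and each job to at most one worker.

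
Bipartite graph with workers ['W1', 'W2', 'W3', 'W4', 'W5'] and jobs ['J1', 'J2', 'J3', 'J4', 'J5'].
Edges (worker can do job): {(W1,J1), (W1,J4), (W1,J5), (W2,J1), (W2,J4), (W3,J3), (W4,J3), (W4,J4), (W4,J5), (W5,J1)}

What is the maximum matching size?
Maximum matching size = 4

Maximum matching: {(W1,J5), (W3,J3), (W4,J4), (W5,J1)}
Size: 4

This assigns 4 workers to 4 distinct jobs.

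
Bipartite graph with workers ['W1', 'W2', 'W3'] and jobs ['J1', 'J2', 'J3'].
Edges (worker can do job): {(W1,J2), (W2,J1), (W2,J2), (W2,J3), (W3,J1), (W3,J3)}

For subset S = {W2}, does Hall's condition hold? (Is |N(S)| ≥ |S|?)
Yes: |N(S)| = 3, |S| = 1

Subset S = {W2}
Neighbors N(S) = {J1, J2, J3}

|N(S)| = 3, |S| = 1
Hall's condition: |N(S)| ≥ |S| is satisfied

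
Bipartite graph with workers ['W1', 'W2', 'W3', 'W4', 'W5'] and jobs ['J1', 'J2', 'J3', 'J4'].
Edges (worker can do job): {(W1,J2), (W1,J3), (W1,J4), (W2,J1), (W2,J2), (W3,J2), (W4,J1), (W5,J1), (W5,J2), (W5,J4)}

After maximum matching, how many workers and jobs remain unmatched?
Unmatched: 1 workers, 0 jobs

Maximum matching size: 4
Workers: 5 total, 4 matched, 1 unmatched
Jobs: 4 total, 4 matched, 0 unmatched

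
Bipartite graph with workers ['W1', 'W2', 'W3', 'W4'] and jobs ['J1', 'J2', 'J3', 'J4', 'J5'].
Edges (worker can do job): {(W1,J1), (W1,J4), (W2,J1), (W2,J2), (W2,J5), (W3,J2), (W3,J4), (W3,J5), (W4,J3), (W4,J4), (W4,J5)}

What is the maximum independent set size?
Maximum independent set = 5

By König's theorem:
- Min vertex cover = Max matching = 4
- Max independent set = Total vertices - Min vertex cover
- Max independent set = 9 - 4 = 5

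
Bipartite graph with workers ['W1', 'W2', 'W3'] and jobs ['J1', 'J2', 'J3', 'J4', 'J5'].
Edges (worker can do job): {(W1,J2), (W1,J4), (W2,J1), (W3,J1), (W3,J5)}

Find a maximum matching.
Matching: {(W1,J4), (W2,J1), (W3,J5)}

Maximum matching (size 3):
  W1 → J4
  W2 → J1
  W3 → J5

Each worker is assigned to at most one job, and each job to at most one worker.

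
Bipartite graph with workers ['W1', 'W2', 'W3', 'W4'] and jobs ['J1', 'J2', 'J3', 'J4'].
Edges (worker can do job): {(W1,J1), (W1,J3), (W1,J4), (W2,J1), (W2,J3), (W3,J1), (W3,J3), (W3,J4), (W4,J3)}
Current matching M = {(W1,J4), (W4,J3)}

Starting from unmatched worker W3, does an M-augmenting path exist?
Yes: W3 → J1

An M-augmenting path alternates non-matching / matching edges, starting and ending at unmatched vertices.
Path: W3 → J1
(J1 is unmatched in M, so the path is augmenting.)
Flipping edges along this path would increase |M| from 2 to 3.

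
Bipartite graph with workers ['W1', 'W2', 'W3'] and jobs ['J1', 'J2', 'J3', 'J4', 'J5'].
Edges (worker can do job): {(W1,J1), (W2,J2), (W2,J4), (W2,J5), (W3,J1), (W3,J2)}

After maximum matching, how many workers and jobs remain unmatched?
Unmatched: 0 workers, 2 jobs

Maximum matching size: 3
Workers: 3 total, 3 matched, 0 unmatched
Jobs: 5 total, 3 matched, 2 unmatched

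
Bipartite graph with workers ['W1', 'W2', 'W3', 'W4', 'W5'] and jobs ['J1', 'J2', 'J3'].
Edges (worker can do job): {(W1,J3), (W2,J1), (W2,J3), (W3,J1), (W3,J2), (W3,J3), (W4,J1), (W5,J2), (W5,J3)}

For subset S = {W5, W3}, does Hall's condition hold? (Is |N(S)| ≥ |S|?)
Yes: |N(S)| = 3, |S| = 2

Subset S = {W5, W3}
Neighbors N(S) = {J1, J2, J3}

|N(S)| = 3, |S| = 2
Hall's condition: |N(S)| ≥ |S| is satisfied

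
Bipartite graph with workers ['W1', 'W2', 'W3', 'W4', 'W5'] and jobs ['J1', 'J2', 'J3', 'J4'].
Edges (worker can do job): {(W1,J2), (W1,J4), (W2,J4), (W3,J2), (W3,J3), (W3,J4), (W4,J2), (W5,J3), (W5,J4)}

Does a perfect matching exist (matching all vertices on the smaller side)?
No, maximum matching has size 3 < 4

Maximum matching has size 3, need 4 for perfect matching.
Unmatched workers: ['W1', 'W2']
Unmatched jobs: ['J1']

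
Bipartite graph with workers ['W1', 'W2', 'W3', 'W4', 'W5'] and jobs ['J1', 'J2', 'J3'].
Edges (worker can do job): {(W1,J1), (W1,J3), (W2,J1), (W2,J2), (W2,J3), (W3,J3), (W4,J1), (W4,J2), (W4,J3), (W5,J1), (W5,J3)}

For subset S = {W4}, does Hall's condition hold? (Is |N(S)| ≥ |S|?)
Yes: |N(S)| = 3, |S| = 1

Subset S = {W4}
Neighbors N(S) = {J1, J2, J3}

|N(S)| = 3, |S| = 1
Hall's condition: |N(S)| ≥ |S| is satisfied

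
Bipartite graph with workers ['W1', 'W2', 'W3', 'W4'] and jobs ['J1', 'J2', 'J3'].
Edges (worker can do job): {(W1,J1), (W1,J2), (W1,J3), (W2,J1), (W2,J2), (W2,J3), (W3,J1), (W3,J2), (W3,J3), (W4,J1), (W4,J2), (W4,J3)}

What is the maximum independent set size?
Maximum independent set = 4

By König's theorem:
- Min vertex cover = Max matching = 3
- Max independent set = Total vertices - Min vertex cover
- Max independent set = 7 - 3 = 4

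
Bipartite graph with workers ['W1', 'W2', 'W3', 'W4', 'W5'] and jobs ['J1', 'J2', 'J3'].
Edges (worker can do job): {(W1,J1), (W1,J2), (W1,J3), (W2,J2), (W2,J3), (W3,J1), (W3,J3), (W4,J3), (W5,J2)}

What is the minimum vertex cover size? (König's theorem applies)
Minimum vertex cover size = 3

By König's theorem: in bipartite graphs,
min vertex cover = max matching = 3

Maximum matching has size 3, so minimum vertex cover also has size 3.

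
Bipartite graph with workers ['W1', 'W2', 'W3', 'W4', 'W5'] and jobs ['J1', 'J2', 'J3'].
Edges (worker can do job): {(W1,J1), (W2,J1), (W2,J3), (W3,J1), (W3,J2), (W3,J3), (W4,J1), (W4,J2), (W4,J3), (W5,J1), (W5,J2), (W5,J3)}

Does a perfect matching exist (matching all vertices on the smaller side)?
Yes, perfect matching exists (size 3)

Perfect matching: {(W3,J3), (W4,J1), (W5,J2)}
All 3 vertices on the smaller side are matched.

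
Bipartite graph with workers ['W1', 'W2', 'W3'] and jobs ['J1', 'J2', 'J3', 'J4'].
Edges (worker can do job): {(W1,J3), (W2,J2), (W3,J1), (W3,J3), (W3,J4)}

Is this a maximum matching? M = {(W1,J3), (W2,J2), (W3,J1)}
Yes, size 3 is maximum

Proposed matching has size 3.
Maximum matching size for this graph: 3.

This is a maximum matching.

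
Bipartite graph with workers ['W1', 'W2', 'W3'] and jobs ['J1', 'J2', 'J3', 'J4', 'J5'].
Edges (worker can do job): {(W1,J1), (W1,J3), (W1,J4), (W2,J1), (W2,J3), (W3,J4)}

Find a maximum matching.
Matching: {(W1,J3), (W2,J1), (W3,J4)}

Maximum matching (size 3):
  W1 → J3
  W2 → J1
  W3 → J4

Each worker is assigned to at most one job, and each job to at most one worker.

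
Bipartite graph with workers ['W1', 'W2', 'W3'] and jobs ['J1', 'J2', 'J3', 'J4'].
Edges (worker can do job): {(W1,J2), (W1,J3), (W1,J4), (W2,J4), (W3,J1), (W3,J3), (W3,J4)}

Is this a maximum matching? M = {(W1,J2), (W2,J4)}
No, size 2 is not maximum

Proposed matching has size 2.
Maximum matching size for this graph: 3.

This is NOT maximum - can be improved to size 3.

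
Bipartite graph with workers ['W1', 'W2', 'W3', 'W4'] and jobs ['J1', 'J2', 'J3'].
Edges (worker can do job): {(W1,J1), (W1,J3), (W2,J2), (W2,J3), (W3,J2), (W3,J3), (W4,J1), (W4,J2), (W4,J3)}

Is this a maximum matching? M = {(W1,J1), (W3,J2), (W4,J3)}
Yes, size 3 is maximum

Proposed matching has size 3.
Maximum matching size for this graph: 3.

This is a maximum matching.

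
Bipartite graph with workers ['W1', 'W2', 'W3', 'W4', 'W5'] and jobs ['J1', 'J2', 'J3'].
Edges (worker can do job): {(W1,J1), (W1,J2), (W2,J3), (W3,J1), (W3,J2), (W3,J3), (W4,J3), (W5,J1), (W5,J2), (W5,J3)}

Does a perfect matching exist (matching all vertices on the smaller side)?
Yes, perfect matching exists (size 3)

Perfect matching: {(W1,J2), (W3,J1), (W5,J3)}
All 3 vertices on the smaller side are matched.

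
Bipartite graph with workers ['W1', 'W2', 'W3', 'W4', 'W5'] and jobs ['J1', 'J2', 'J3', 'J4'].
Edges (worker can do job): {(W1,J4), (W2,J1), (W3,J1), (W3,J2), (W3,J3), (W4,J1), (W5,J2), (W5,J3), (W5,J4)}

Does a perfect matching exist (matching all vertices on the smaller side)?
Yes, perfect matching exists (size 4)

Perfect matching: {(W1,J4), (W3,J3), (W4,J1), (W5,J2)}
All 4 vertices on the smaller side are matched.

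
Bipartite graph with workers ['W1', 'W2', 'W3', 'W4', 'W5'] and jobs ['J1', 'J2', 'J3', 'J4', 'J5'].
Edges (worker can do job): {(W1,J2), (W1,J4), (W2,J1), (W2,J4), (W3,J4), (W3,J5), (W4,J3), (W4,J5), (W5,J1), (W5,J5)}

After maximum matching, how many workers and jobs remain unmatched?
Unmatched: 0 workers, 0 jobs

Maximum matching size: 5
Workers: 5 total, 5 matched, 0 unmatched
Jobs: 5 total, 5 matched, 0 unmatched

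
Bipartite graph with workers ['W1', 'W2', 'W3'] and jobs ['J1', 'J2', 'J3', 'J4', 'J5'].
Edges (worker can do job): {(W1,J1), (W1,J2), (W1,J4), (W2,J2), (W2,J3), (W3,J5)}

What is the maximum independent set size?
Maximum independent set = 5

By König's theorem:
- Min vertex cover = Max matching = 3
- Max independent set = Total vertices - Min vertex cover
- Max independent set = 8 - 3 = 5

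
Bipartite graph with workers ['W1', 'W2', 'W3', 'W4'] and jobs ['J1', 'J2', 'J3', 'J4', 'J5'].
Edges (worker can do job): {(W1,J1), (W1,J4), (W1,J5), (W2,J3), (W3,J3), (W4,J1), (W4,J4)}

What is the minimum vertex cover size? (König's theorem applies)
Minimum vertex cover size = 3

By König's theorem: in bipartite graphs,
min vertex cover = max matching = 3

Maximum matching has size 3, so minimum vertex cover also has size 3.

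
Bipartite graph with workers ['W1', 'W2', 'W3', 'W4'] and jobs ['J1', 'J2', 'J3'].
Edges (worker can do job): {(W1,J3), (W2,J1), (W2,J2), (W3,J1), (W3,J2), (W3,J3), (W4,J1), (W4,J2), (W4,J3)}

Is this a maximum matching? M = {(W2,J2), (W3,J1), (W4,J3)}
Yes, size 3 is maximum

Proposed matching has size 3.
Maximum matching size for this graph: 3.

This is a maximum matching.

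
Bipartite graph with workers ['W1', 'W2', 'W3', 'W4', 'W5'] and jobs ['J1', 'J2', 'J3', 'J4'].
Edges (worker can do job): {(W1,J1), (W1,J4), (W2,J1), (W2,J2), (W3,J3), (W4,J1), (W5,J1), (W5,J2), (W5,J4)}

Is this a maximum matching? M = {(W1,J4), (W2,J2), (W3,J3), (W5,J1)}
Yes, size 4 is maximum

Proposed matching has size 4.
Maximum matching size for this graph: 4.

This is a maximum matching.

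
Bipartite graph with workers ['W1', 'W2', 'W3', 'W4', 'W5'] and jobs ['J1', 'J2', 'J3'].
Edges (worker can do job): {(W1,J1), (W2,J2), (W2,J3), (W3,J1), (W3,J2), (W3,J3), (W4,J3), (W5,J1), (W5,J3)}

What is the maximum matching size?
Maximum matching size = 3

Maximum matching: {(W1,J1), (W3,J2), (W5,J3)}
Size: 3

This assigns 3 workers to 3 distinct jobs.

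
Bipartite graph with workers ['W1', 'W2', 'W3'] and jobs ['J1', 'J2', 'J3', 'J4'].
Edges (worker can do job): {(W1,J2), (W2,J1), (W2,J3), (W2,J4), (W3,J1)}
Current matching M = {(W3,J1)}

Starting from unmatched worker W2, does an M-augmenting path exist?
Yes: W2 → J4

An M-augmenting path alternates non-matching / matching edges, starting and ending at unmatched vertices.
Path: W2 → J4
(J4 is unmatched in M, so the path is augmenting.)
Flipping edges along this path would increase |M| from 1 to 2.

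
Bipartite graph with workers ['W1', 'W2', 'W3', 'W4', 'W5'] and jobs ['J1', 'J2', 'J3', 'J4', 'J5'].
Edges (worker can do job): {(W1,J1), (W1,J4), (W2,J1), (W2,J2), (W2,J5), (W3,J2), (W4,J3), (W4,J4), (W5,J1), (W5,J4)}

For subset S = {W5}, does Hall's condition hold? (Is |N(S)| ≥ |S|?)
Yes: |N(S)| = 2, |S| = 1

Subset S = {W5}
Neighbors N(S) = {J1, J4}

|N(S)| = 2, |S| = 1
Hall's condition: |N(S)| ≥ |S| is satisfied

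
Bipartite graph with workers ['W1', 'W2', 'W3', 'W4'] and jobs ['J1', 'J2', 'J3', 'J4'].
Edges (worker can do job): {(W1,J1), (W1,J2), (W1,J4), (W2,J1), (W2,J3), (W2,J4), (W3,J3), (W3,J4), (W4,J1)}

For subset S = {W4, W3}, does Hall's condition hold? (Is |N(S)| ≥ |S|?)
Yes: |N(S)| = 3, |S| = 2

Subset S = {W4, W3}
Neighbors N(S) = {J1, J3, J4}

|N(S)| = 3, |S| = 2
Hall's condition: |N(S)| ≥ |S| is satisfied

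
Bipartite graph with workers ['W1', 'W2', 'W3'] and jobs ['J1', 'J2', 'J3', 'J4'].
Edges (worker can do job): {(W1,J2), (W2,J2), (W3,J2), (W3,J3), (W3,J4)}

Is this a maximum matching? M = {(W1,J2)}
No, size 1 is not maximum

Proposed matching has size 1.
Maximum matching size for this graph: 2.

This is NOT maximum - can be improved to size 2.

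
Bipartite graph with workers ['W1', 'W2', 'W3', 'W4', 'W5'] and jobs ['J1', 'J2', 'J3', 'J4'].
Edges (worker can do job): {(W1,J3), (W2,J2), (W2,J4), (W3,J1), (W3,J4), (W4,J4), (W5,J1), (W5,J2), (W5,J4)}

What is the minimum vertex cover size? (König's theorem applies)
Minimum vertex cover size = 4

By König's theorem: in bipartite graphs,
min vertex cover = max matching = 4

Maximum matching has size 4, so minimum vertex cover also has size 4.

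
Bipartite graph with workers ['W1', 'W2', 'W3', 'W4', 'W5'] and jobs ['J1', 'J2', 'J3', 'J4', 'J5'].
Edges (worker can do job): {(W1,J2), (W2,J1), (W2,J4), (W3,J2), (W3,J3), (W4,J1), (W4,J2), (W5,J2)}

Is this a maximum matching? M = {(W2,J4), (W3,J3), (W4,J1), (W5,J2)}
Yes, size 4 is maximum

Proposed matching has size 4.
Maximum matching size for this graph: 4.

This is a maximum matching.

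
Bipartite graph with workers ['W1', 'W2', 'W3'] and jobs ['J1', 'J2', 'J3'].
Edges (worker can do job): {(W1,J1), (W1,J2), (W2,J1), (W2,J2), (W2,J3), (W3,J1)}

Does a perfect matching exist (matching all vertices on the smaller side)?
Yes, perfect matching exists (size 3)

Perfect matching: {(W1,J2), (W2,J3), (W3,J1)}
All 3 vertices on the smaller side are matched.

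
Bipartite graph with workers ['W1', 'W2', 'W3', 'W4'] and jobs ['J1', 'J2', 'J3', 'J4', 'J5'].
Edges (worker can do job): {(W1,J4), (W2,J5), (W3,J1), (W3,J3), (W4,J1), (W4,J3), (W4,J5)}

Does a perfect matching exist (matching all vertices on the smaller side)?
Yes, perfect matching exists (size 4)

Perfect matching: {(W1,J4), (W2,J5), (W3,J1), (W4,J3)}
All 4 vertices on the smaller side are matched.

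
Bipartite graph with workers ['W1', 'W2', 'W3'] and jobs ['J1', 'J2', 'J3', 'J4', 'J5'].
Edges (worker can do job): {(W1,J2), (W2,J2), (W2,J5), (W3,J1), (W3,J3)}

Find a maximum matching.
Matching: {(W1,J2), (W2,J5), (W3,J3)}

Maximum matching (size 3):
  W1 → J2
  W2 → J5
  W3 → J3

Each worker is assigned to at most one job, and each job to at most one worker.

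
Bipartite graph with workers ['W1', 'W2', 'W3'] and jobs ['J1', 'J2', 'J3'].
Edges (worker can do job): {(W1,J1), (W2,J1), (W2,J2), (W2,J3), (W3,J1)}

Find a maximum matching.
Matching: {(W2,J2), (W3,J1)}

Maximum matching (size 2):
  W2 → J2
  W3 → J1

Each worker is assigned to at most one job, and each job to at most one worker.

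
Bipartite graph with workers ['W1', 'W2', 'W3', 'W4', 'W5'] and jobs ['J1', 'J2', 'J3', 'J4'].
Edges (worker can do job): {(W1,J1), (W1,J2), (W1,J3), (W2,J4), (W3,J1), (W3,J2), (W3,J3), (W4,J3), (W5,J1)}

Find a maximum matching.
Matching: {(W1,J2), (W2,J4), (W3,J1), (W4,J3)}

Maximum matching (size 4):
  W1 → J2
  W2 → J4
  W3 → J1
  W4 → J3

Each worker is assigned to at most one job, and each job to at most one worker.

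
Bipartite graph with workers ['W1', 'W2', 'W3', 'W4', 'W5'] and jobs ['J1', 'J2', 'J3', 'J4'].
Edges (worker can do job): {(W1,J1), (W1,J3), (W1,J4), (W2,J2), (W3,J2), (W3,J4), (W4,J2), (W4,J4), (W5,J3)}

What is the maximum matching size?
Maximum matching size = 4

Maximum matching: {(W1,J1), (W3,J4), (W4,J2), (W5,J3)}
Size: 4

This assigns 4 workers to 4 distinct jobs.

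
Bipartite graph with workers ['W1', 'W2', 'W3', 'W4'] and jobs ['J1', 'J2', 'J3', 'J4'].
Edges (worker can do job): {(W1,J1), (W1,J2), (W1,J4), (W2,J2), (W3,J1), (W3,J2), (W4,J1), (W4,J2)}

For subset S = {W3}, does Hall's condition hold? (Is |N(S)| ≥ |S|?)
Yes: |N(S)| = 2, |S| = 1

Subset S = {W3}
Neighbors N(S) = {J1, J2}

|N(S)| = 2, |S| = 1
Hall's condition: |N(S)| ≥ |S| is satisfied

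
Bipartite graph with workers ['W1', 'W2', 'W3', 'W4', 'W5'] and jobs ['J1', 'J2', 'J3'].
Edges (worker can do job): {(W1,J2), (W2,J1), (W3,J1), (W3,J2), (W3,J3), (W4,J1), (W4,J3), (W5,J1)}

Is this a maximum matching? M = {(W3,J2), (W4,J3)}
No, size 2 is not maximum

Proposed matching has size 2.
Maximum matching size for this graph: 3.

This is NOT maximum - can be improved to size 3.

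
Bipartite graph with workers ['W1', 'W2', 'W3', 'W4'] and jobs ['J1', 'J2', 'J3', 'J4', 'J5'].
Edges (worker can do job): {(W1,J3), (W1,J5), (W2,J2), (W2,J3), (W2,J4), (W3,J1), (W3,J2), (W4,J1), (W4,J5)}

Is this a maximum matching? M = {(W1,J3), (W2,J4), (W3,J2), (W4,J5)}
Yes, size 4 is maximum

Proposed matching has size 4.
Maximum matching size for this graph: 4.

This is a maximum matching.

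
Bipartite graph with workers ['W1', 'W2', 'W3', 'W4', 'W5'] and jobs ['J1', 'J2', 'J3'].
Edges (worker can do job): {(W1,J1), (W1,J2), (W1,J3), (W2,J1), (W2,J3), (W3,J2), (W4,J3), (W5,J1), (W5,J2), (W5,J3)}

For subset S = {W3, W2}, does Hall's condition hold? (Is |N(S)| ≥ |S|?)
Yes: |N(S)| = 3, |S| = 2

Subset S = {W3, W2}
Neighbors N(S) = {J1, J2, J3}

|N(S)| = 3, |S| = 2
Hall's condition: |N(S)| ≥ |S| is satisfied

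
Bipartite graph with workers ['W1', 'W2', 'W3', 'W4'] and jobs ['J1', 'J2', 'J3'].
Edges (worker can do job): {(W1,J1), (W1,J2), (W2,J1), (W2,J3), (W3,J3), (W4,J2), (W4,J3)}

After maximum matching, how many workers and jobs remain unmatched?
Unmatched: 1 workers, 0 jobs

Maximum matching size: 3
Workers: 4 total, 3 matched, 1 unmatched
Jobs: 3 total, 3 matched, 0 unmatched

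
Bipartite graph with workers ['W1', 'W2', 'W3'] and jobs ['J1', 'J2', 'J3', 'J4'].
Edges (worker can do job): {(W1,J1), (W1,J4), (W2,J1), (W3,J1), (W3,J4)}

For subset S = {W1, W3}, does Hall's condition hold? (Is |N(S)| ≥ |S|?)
Yes: |N(S)| = 2, |S| = 2

Subset S = {W1, W3}
Neighbors N(S) = {J1, J4}

|N(S)| = 2, |S| = 2
Hall's condition: |N(S)| ≥ |S| is satisfied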